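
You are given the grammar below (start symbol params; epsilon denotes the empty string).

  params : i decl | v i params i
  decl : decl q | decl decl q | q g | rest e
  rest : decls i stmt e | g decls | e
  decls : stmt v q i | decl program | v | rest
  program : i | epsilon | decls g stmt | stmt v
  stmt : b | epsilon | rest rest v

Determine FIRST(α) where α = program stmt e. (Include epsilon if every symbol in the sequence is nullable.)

Add FIRST(program)\{epsilon} = { b, e, g, i, q, v }; program is nullable, continue.
Add FIRST(stmt)\{epsilon} = { b, e, g, q, v }; stmt is nullable, continue.
e is a terminal; add {e} and stop.

{ b, e, g, i, q, v }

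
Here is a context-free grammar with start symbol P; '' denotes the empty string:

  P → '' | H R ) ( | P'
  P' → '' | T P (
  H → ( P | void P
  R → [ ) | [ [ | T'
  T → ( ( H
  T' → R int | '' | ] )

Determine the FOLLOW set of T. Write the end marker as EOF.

In P' → T P (: add FIRST(P () = { (, void }.
Union: FOLLOW(T) = { (, void }.

{ (, void }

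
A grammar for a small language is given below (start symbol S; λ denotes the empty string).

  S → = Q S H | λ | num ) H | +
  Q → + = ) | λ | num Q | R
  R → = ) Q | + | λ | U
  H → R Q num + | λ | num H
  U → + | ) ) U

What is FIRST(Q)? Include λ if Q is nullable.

{ ), +, =, num, λ }

Q → + = ) contributes {+}.
Q → λ contributes λ.
Q → num Q contributes {num}.
From Q → R: add FIRST(R) = { ), +, =, λ } (including λ since R is nullable).
Union: FIRST(Q) = { ), +, =, num, λ }.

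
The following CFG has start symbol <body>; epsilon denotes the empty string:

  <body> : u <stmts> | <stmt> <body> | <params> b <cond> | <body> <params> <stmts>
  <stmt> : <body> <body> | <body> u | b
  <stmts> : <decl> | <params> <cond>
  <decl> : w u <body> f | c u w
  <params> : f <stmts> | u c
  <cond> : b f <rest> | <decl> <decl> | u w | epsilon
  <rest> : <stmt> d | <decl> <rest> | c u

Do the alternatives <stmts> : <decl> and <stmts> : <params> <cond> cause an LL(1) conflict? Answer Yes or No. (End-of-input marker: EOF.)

FIRST(<decl>) = { c, w } and FIRST(<params> <cond>) = { f, u }.
The FIRST sets are disjoint and neither alternative is nullable — no conflict.

No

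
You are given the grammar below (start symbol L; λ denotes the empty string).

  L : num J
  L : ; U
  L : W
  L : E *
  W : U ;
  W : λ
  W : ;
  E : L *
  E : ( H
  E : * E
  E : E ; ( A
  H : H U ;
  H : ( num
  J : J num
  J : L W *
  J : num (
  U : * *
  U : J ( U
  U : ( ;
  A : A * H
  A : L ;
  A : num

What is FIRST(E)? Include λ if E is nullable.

From E : L *: L nullable, take FIRST(L) ∪ {*} = { (, *, ;, num }.
E : ( H contributes {(}.
E : * E contributes {*}.
From E : E ; ( A: add FIRST(E) = { (, *, ;, num }.
Union: FIRST(E) = { (, *, ;, num }.

{ (, *, ;, num }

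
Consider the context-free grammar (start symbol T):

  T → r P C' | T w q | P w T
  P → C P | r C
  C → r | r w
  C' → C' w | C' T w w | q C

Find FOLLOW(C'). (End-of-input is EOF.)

In T → r P C': C' is at the end, add FOLLOW(T) = { EOF, w }.
In C' → C' w: add FIRST(w) = { w }.
In C' → C' T w w: add FIRST(T w w) = { r }.
Union: FOLLOW(C') = { EOF, r, w }.

{ EOF, r, w }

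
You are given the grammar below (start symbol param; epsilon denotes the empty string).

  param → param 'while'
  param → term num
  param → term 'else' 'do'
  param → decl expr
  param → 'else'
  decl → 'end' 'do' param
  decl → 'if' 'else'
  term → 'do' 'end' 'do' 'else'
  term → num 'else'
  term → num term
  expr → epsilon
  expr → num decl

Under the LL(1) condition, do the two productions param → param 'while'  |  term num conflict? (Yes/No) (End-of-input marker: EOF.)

FIRST(param 'while') = { 'do', 'else', 'end', 'if', num } and FIRST(term num) = { 'do', num }.
Both contain 'do', so the two alternatives are not disjoint — LL(1) conflict.

Yes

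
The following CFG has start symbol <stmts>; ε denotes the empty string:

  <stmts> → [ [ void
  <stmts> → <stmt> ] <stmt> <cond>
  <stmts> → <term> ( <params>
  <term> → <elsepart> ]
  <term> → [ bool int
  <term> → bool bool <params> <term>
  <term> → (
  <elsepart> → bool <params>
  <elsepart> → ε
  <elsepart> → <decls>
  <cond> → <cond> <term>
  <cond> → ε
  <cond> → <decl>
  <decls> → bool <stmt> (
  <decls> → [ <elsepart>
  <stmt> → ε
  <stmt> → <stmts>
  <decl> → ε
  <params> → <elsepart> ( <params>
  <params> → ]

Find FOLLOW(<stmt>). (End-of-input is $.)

In <stmts> → <stmt> ] <stmt> <cond>: add FIRST(] <stmt> <cond>) = { ] }.
In <stmts> → <stmt> ] <stmt> <cond>: add FIRST(<cond>)\{ε} = { (, [, ], bool }.
  Since <cond> is nullable, also add FOLLOW(<stmts>) = { $, (, [, ], bool }.
In <decls> → bool <stmt> (: add FIRST(() = { ( }.
Union: FOLLOW(<stmt>) = { $, (, [, ], bool }.

{ $, (, [, ], bool }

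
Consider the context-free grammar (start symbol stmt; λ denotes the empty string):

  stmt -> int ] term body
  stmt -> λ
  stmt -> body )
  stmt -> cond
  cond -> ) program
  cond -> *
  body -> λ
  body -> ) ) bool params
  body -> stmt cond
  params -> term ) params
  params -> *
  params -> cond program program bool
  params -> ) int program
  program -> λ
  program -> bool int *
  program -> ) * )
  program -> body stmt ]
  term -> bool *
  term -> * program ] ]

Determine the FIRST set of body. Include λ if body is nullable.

body -> λ contributes λ.
body -> ) ) bool params contributes {)}.
From body -> stmt cond: stmt nullable, take FIRST(stmt) ∪ FIRST(cond) = { ), *, int }.
Union: FIRST(body) = { ), *, int, λ }.

{ ), *, int, λ }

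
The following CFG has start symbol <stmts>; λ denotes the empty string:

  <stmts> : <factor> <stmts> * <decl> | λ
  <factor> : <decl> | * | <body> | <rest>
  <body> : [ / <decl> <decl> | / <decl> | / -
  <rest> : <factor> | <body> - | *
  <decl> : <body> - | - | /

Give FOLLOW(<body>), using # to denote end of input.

{ *, -, /, [ }

In <factor> : <body>: <body> is at the end, add FOLLOW(<factor>) = { *, -, /, [ }.
In <rest> : <body> -: add FIRST(-) = { - }.
In <decl> : <body> -: add FIRST(-) = { - }.
Union: FOLLOW(<body>) = { *, -, /, [ }.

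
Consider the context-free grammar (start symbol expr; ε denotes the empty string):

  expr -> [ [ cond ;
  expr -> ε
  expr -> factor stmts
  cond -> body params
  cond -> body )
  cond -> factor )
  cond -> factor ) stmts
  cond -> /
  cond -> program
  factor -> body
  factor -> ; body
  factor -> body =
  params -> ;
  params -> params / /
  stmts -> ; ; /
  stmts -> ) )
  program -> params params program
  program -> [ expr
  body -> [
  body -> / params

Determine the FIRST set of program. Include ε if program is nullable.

{ ;, [ }

From program -> params params program: add FIRST(params) = { ; }.
program -> [ expr contributes {[}.
Union: FIRST(program) = { ;, [ }.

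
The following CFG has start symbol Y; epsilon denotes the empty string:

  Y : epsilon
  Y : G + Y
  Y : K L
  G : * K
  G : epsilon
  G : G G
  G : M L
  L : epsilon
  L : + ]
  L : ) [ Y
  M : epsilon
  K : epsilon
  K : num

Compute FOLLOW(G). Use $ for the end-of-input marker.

In Y : G + Y: add FIRST(+ Y) = { + }.
In G : G G: add FIRST(G)\{epsilon} = { ), *, + }.
  Since G is nullable, also add FOLLOW(G) = { ), *, + }.
In G : G G: G is at the end, add FOLLOW(G) = { ), *, + }.
Union: FOLLOW(G) = { ), *, + }.

{ ), *, + }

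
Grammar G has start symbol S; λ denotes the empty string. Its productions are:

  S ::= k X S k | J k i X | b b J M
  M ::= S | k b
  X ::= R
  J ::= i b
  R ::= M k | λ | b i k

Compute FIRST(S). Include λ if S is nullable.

S ::= k X S k contributes {k}.
From S ::= J k i X: add FIRST(J) = { i }.
S ::= b b J M contributes {b}.
Union: FIRST(S) = { b, i, k }.

{ b, i, k }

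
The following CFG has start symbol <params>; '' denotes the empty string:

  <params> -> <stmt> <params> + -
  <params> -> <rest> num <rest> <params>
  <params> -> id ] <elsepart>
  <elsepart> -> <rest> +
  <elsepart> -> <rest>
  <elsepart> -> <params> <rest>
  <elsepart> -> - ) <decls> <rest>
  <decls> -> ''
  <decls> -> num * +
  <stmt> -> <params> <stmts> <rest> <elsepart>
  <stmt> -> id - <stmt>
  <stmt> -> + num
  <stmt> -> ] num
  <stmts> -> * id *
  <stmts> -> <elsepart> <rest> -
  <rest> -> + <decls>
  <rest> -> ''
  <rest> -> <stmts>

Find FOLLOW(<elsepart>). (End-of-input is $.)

{ $, *, +, -, ], id, num }

In <params> -> id ] <elsepart>: <elsepart> is at the end, add FOLLOW(<params>) = { $, *, +, -, ], id, num }.
In <stmt> -> <params> <stmts> <rest> <elsepart>: <elsepart> is at the end, add FOLLOW(<stmt>) = { *, +, -, ], id, num }.
In <stmts> -> <elsepart> <rest> -: add FIRST(<rest> -) = { *, +, -, ], id, num }.
Union: FOLLOW(<elsepart>) = { $, *, +, -, ], id, num }.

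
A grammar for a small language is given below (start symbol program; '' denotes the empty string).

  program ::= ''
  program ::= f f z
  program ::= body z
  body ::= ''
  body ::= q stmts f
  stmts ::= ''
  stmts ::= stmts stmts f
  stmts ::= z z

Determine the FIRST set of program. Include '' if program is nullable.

{ f, q, z, '' }

program ::= '' contributes ''.
program ::= f f z contributes {f}.
From program ::= body z: body nullable, take FIRST(body) ∪ {z} = { q, z }.
Union: FIRST(program) = { f, q, z, '' }.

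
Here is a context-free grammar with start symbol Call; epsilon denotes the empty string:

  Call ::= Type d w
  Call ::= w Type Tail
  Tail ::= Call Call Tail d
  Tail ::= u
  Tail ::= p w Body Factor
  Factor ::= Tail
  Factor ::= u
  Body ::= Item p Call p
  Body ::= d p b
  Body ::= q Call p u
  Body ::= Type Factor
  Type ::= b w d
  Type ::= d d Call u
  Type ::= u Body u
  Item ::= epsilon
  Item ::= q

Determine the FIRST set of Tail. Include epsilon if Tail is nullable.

From Tail ::= Call Call Tail d: add FIRST(Call) = { b, d, u, w }.
Tail ::= u contributes {u}.
Tail ::= p w Body Factor contributes {p}.
Union: FIRST(Tail) = { b, d, p, u, w }.

{ b, d, p, u, w }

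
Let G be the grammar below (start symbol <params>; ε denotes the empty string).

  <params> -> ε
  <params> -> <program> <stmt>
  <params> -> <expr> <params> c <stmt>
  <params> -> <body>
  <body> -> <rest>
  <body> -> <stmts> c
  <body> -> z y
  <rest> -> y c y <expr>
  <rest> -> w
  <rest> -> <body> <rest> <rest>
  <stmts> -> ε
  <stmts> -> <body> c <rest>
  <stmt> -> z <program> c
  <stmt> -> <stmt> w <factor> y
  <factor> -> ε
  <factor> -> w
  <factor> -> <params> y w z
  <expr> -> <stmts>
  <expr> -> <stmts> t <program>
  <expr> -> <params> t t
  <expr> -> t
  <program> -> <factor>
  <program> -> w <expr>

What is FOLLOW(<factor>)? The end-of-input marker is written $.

{ $, c, t, w, y, z }

In <stmt> -> <stmt> w <factor> y: add FIRST(y) = { y }.
In <program> -> <factor>: <factor> is at the end, add FOLLOW(<program>) = { $, c, t, w, y, z }.
Union: FOLLOW(<factor>) = { $, c, t, w, y, z }.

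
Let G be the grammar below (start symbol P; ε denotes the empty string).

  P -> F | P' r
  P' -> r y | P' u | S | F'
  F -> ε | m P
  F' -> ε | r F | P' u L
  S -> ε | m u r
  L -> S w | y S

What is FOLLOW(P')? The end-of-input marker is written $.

In P -> P' r: add FIRST(r) = { r }.
In P' -> P' u: add FIRST(u) = { u }.
In F' -> P' u L: add FIRST(u L) = { u }.
Union: FOLLOW(P') = { r, u }.

{ r, u }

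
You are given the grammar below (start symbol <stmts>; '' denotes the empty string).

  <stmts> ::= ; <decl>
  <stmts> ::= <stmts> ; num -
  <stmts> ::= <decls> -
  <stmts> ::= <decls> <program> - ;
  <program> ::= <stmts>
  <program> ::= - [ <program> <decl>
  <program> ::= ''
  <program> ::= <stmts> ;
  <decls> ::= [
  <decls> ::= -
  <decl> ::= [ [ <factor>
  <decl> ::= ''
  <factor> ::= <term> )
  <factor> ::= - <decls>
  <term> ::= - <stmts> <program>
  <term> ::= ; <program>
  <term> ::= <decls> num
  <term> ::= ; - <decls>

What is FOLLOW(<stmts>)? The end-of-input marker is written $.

{ $, ), -, ;, [ }

<stmts> is the start symbol, so $ ∈ FOLLOW(<stmts>).
In <stmts> ::= <stmts> ; num -: add FIRST(; num -) = { ; }.
In <program> ::= <stmts>: <stmts> is at the end, add FOLLOW(<program>) = { ), -, [ }.
In <program> ::= <stmts> ;: add FIRST(;) = { ; }.
In <term> ::= - <stmts> <program>: add FIRST(<program>)\{''} = { -, ;, [ }.
  Since <program> is nullable, also add FOLLOW(<term>) = { ) }.
Union: FOLLOW(<stmts>) = { $, ), -, ;, [ }.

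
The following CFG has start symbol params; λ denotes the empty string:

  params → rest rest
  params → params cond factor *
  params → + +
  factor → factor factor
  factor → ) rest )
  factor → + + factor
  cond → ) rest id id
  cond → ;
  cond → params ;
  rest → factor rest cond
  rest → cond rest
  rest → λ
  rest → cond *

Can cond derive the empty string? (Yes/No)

Nullable nonterminals: params, rest.
No production of cond has an RHS whose symbols are all nullable, so cond is not nullable.

No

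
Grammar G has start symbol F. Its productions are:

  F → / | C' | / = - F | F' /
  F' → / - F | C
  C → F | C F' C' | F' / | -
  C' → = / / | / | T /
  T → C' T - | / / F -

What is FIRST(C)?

{ -, /, = }

From C → F: add FIRST(F) = { -, /, = }.
From C → C F' C': add FIRST(C) = { -, /, = }.
From C → F' /: add FIRST(F') = { -, /, = }.
C → - contributes {-}.
Union: FIRST(C) = { -, /, = }.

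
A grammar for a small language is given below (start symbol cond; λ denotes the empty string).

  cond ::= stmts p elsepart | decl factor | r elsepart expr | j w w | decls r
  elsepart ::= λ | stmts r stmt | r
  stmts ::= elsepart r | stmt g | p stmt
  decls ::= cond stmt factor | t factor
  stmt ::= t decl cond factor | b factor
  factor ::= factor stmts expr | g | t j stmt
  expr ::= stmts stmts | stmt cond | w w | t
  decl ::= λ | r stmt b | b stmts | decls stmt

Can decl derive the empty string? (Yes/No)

decl has an λ-production, so decl ⇒ λ.

Yes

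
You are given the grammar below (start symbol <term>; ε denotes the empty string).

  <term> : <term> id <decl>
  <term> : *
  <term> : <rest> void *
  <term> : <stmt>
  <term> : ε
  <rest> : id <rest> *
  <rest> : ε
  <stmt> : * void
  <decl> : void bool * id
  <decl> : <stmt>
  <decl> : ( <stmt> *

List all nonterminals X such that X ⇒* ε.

Directly nullable (have an ε-production): <term>, <rest>.
No other nonterminal has a production whose RHS symbols are all nullable.

{ <rest>, <term> }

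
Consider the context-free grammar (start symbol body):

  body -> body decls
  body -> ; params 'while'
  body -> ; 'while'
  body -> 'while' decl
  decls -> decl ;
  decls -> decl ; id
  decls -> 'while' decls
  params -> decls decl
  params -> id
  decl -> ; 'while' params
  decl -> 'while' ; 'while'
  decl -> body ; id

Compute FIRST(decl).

{ 'while', ; }

decl -> ; 'while' params contributes {;}.
decl -> 'while' ; 'while' contributes {'while'}.
From decl -> body ; id: add FIRST(body) = { 'while', ; }.
Union: FIRST(decl) = { 'while', ; }.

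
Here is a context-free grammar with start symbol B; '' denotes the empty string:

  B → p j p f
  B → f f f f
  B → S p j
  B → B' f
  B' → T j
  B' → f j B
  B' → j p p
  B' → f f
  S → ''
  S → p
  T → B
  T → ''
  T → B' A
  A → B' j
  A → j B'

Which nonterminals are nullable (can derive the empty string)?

Directly nullable (have an ''-production): S, T.
No other nonterminal has a production whose RHS symbols are all nullable.

{ S, T }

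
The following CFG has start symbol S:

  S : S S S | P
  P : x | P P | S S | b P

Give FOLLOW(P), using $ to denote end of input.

{ $, b, x }

In S : P: P is at the end, add FOLLOW(S) = { $, b, x }.
In P : P P: add FIRST(P) = { b, x }.
In P : P P: P is at the end, add FOLLOW(P) = { $, b, x }.
In P : b P: P is at the end, add FOLLOW(P) = { $, b, x }.
Union: FOLLOW(P) = { $, b, x }.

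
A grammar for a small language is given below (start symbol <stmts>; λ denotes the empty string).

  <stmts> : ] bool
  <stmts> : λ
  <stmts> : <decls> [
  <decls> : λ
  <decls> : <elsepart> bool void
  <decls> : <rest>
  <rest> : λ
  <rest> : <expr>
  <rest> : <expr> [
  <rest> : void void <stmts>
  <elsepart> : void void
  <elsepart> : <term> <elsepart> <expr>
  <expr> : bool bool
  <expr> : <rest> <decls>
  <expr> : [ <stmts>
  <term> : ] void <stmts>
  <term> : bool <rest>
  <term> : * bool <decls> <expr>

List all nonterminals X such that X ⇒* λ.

Directly nullable (have an λ-production): <stmts>, <decls>, <rest>.
<expr> : <rest> <decls> with every symbol nullable, so <expr> is nullable.
No other nonterminal has a production whose RHS symbols are all nullable.

{ <decls>, <expr>, <rest>, <stmts> }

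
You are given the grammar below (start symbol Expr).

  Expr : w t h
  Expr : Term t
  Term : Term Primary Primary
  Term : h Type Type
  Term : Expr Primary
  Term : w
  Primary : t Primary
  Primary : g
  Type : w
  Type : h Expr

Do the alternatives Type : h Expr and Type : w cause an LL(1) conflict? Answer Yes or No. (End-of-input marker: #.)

No

FIRST(h Expr) = { h } and FIRST(w) = { w }.
The FIRST sets are disjoint and neither alternative is nullable — no conflict.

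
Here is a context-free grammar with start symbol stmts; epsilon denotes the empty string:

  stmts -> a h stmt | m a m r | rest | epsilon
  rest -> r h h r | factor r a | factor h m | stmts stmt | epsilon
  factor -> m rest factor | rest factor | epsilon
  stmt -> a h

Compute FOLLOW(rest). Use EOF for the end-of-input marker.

In stmts -> rest: rest is at the end, add FOLLOW(stmts) = { EOF, a }.
In factor -> m rest factor: add FIRST(factor)\{epsilon} = { a, h, m, r }.
  Since factor is nullable, also add FOLLOW(factor) = { h, r }.
In factor -> rest factor: add FIRST(factor)\{epsilon} = { a, h, m, r }.
  Since factor is nullable, also add FOLLOW(factor) = { h, r }.
Union: FOLLOW(rest) = { EOF, a, h, m, r }.

{ EOF, a, h, m, r }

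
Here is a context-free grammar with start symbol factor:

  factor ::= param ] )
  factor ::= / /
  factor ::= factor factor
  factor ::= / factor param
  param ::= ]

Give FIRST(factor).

{ /, ] }

From factor ::= param ] ): add FIRST(param) = { ] }.
factor ::= / / contributes {/}.
From factor ::= factor factor: add FIRST(factor) = { /, ] }.
factor ::= / factor param contributes {/}.
Union: FIRST(factor) = { /, ] }.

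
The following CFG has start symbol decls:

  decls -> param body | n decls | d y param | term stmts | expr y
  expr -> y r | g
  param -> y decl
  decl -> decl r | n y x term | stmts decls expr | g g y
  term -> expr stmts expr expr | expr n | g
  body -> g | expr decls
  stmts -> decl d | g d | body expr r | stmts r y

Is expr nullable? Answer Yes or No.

No

No nonterminal in this grammar is nullable.
No production of expr has an RHS whose symbols are all nullable, so expr is not nullable.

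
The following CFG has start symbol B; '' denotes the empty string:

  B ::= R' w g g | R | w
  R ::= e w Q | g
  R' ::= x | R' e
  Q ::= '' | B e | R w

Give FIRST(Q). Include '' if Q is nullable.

Q ::= '' contributes ''.
From Q ::= B e: add FIRST(B) = { e, g, w, x }.
From Q ::= R w: add FIRST(R) = { e, g }.
Union: FIRST(Q) = { e, g, w, x, '' }.

{ e, g, w, x, '' }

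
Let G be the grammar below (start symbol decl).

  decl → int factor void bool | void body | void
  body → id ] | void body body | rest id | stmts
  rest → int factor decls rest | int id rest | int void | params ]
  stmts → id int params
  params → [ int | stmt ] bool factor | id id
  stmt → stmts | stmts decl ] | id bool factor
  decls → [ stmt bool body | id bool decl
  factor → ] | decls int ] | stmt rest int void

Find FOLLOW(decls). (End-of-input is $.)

In rest → int factor decls rest: add FIRST(rest) = { [, id, int }.
In factor → decls int ]: add FIRST(int ]) = { int }.
Union: FOLLOW(decls) = { [, id, int }.

{ [, id, int }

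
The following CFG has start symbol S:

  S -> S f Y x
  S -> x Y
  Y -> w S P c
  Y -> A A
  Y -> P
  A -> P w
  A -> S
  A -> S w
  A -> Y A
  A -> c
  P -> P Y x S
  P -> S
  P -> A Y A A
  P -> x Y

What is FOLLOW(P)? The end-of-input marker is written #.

In Y -> w S P c: add FIRST(c) = { c }.
In Y -> P: P is at the end, add FOLLOW(Y) = { #, c, f, w, x }.
In A -> P w: add FIRST(w) = { w }.
In P -> P Y x S: add FIRST(Y x S) = { c, w, x }.
Union: FOLLOW(P) = { #, c, f, w, x }.

{ #, c, f, w, x }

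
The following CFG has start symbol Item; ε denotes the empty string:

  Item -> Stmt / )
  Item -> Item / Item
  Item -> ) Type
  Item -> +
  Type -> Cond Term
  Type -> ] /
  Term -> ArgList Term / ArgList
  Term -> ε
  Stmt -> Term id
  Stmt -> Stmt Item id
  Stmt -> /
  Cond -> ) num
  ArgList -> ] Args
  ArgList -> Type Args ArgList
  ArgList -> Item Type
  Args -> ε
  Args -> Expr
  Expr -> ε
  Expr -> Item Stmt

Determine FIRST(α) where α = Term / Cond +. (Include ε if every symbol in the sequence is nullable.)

{ ), +, /, ], id }

Add FIRST(Term)\{ε} = { ), +, /, ], id }; Term is nullable, continue.
/ is a terminal; add {/} and stop.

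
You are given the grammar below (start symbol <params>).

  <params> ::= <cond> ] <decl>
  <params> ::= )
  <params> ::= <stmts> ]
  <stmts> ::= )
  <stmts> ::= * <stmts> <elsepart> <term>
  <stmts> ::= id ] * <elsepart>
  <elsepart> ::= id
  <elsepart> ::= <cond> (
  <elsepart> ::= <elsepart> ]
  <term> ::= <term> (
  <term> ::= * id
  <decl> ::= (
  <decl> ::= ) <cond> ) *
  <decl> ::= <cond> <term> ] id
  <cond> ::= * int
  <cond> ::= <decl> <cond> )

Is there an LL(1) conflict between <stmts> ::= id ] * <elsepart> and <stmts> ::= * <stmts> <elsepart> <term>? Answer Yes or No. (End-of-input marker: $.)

No

FIRST(id ] * <elsepart>) = { id } and FIRST(* <stmts> <elsepart> <term>) = { * }.
The FIRST sets are disjoint and neither alternative is nullable — no conflict.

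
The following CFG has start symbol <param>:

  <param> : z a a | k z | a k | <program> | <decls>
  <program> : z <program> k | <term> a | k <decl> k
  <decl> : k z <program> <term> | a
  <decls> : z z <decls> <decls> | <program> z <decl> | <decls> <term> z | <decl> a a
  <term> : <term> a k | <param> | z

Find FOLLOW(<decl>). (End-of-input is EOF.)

{ EOF, a, k, z }

In <program> : k <decl> k: add FIRST(k) = { k }.
In <decls> : <program> z <decl>: <decl> is at the end, add FOLLOW(<decls>) = { EOF, a, k, z }.
In <decls> : <decl> a a: add FIRST(a a) = { a }.
Union: FOLLOW(<decl>) = { EOF, a, k, z }.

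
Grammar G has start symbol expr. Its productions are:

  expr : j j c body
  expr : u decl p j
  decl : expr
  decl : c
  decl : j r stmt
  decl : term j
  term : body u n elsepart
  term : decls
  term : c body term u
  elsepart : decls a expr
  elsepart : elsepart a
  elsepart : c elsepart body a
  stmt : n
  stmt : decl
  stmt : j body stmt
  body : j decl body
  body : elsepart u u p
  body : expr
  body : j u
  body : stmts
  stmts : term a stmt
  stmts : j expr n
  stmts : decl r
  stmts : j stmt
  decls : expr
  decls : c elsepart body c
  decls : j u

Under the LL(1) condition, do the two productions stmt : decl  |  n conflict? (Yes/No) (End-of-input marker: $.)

FIRST(decl) = { c, j, u } and FIRST(n) = { n }.
The FIRST sets are disjoint and neither alternative is nullable — no conflict.

No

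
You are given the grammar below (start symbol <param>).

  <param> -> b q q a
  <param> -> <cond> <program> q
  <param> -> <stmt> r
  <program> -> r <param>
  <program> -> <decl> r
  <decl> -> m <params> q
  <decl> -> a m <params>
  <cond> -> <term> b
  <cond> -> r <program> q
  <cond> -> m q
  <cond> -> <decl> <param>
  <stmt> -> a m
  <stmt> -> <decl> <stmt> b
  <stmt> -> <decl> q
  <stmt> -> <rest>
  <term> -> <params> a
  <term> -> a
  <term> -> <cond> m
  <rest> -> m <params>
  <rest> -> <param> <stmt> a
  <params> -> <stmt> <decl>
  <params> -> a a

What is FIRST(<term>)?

{ a, b, m, r }

From <term> -> <params> a: add FIRST(<params>) = { a, b, m, r }.
<term> -> a contributes {a}.
From <term> -> <cond> m: add FIRST(<cond>) = { a, b, m, r }.
Union: FIRST(<term>) = { a, b, m, r }.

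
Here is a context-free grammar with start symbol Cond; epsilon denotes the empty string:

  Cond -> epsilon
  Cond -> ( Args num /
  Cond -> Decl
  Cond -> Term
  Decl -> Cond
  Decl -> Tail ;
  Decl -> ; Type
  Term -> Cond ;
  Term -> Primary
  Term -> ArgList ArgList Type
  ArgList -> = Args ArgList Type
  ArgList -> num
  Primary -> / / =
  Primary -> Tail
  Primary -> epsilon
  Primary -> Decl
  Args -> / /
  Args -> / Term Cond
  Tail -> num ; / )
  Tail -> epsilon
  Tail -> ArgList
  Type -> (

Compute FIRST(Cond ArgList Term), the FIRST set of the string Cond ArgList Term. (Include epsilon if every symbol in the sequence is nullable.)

{ (, /, ;, =, num }

Add FIRST(Cond)\{epsilon} = { (, /, ;, =, num }; Cond is nullable, continue.
Add FIRST(ArgList) = { =, num }; ArgList is not nullable, stop.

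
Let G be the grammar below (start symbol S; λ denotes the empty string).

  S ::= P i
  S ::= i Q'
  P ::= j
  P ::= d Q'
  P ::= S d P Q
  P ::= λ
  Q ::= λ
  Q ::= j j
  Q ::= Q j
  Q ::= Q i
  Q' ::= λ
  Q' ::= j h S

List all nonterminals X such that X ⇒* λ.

Directly nullable (have an λ-production): P, Q, Q'.
No other nonterminal has a production whose RHS symbols are all nullable.

{ P, Q, Q' }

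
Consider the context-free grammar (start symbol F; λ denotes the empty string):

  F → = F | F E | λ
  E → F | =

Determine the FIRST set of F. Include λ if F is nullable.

F → = F contributes {=}.
From F → F E: F, E nullable, take FIRST(F) ∪ FIRST(E) = { = }; also λ since the whole RHS is nullable.
F → λ contributes λ.
Union: FIRST(F) = { =, λ }.

{ =, λ }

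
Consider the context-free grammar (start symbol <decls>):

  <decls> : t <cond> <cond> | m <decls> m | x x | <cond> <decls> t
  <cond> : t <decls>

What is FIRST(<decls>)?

<decls> : t <cond> <cond> contributes {t}.
<decls> : m <decls> m contributes {m}.
<decls> : x x contributes {x}.
From <decls> : <cond> <decls> t: add FIRST(<cond>) = { t }.
Union: FIRST(<decls>) = { m, t, x }.

{ m, t, x }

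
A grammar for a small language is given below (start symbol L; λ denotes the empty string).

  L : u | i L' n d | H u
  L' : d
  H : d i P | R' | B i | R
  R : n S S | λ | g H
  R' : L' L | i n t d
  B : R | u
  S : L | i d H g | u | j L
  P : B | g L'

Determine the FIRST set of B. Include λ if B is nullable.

From B : R: add FIRST(R) = { g, n, λ } (including λ since R is nullable).
B : u contributes {u}.
Union: FIRST(B) = { g, n, u, λ }.

{ g, n, u, λ }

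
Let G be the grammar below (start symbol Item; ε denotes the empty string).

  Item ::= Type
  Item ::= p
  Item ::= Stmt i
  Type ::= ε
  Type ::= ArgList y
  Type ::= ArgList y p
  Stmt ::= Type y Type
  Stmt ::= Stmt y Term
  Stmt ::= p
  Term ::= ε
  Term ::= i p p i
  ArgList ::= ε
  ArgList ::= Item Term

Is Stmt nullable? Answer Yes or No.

Nullable nonterminals: ArgList, Item, Term, Type.
No production of Stmt has an RHS whose symbols are all nullable, so Stmt is not nullable.

No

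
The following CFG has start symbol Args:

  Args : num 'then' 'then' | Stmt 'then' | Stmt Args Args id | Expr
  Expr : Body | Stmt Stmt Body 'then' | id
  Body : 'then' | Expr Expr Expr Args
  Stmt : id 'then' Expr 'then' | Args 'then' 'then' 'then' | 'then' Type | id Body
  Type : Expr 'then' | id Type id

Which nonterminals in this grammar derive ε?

No nonterminal has an empty production or an RHS whose symbols are all nullable.

{ } (none)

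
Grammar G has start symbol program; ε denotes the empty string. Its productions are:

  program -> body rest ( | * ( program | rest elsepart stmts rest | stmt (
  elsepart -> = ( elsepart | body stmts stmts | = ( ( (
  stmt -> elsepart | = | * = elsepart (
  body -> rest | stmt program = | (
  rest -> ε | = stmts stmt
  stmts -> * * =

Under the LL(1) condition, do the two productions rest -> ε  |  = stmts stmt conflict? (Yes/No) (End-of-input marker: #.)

Yes

FIRST(ε) = { ε } and FIRST(= stmts stmt) = { = }.
The first alternative is nullable and FOLLOW(rest) = { #, (, *, = } shares = with FIRST of the second — conflict.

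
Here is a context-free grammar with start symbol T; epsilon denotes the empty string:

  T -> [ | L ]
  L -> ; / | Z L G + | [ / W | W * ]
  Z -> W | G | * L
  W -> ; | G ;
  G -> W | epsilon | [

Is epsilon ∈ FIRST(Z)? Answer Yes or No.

Yes

Z -> G and each of G is nullable, so Z ⇒* epsilon.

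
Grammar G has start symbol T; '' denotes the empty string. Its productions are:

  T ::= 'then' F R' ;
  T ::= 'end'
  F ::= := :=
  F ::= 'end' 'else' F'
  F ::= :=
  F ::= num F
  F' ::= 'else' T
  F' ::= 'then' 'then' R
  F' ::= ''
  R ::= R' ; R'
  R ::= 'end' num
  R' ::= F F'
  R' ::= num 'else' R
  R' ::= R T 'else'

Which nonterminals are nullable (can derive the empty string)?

{ F' }

Directly nullable (have an ''-production): F'.
No other nonterminal has a production whose RHS symbols are all nullable.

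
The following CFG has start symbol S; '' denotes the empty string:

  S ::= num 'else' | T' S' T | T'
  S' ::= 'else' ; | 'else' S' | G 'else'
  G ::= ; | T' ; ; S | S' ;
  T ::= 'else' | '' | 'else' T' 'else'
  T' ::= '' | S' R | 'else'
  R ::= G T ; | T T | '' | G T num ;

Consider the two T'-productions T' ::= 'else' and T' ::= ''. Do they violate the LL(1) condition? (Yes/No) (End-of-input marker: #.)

FIRST('else') = { 'else' } and FIRST('') = { '' }.
The second alternative is nullable and FOLLOW(T') = { #, 'else', ;, num } shares 'else' with FIRST of the first — conflict.

Yes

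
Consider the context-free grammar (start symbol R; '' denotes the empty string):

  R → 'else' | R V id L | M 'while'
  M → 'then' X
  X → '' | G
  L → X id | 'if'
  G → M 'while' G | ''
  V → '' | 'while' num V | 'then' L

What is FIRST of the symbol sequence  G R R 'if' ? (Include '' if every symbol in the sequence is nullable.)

{ 'else', 'then' }

Add FIRST(G)\{''} = { 'then' }; G is nullable, continue.
Add FIRST(R) = { 'else', 'then' }; R is not nullable, stop.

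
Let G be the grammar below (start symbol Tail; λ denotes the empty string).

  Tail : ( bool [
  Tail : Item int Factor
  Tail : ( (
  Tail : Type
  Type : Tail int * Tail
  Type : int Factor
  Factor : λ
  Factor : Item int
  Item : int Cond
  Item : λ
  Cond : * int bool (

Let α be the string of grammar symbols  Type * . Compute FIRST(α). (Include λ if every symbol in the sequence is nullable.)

Add FIRST(Type) = { (, int }; Type is not nullable, stop.

{ (, int }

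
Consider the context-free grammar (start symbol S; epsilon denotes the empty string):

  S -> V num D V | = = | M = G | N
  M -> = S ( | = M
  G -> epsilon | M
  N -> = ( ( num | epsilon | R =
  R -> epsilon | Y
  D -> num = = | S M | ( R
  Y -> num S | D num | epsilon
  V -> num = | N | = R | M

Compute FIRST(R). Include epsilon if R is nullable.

{ (, =, num, epsilon }

R -> epsilon contributes epsilon.
From R -> Y: add FIRST(Y) = { (, =, num, epsilon } (including epsilon since Y is nullable).
Union: FIRST(R) = { (, =, num, epsilon }.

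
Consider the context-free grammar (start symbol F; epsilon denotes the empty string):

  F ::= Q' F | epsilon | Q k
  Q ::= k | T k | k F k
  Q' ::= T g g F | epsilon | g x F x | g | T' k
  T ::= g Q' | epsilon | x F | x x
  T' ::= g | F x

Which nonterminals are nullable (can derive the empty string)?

{ F, Q', T }

Directly nullable (have an epsilon-production): F, Q', T.
No other nonterminal has a production whose RHS symbols are all nullable.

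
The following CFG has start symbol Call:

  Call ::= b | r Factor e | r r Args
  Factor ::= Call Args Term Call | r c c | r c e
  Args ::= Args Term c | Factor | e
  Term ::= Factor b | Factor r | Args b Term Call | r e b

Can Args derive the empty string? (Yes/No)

No nonterminal in this grammar is nullable.
No production of Args has an RHS whose symbols are all nullable, so Args is not nullable.

No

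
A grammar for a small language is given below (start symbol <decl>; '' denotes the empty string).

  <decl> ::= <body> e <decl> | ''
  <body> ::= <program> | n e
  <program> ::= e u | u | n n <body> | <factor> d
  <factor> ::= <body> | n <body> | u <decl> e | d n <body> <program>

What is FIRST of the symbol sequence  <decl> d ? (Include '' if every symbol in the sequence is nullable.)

{ d, e, n, u }

Add FIRST(<decl>)\{''} = { d, e, n, u }; <decl> is nullable, continue.
d is a terminal; add {d} and stop.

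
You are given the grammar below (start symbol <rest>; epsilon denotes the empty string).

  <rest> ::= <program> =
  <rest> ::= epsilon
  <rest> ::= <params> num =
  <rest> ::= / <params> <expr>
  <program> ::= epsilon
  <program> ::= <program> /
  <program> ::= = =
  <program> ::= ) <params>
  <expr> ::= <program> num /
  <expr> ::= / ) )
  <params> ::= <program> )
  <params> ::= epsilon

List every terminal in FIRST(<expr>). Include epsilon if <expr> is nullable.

{ ), /, =, num }

From <expr> ::= <program> num /: <program> nullable, take FIRST(<program>) ∪ {num} = { ), /, =, num }.
<expr> ::= / ) ) contributes {/}.
Union: FIRST(<expr>) = { ), /, =, num }.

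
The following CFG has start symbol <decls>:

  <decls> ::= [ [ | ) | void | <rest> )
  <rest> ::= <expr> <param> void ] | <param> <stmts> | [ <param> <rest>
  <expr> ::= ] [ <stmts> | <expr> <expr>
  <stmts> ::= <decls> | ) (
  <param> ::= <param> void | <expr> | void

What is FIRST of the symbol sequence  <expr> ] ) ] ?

{ ] }

Add FIRST(<expr>) = { ] }; <expr> is not nullable, stop.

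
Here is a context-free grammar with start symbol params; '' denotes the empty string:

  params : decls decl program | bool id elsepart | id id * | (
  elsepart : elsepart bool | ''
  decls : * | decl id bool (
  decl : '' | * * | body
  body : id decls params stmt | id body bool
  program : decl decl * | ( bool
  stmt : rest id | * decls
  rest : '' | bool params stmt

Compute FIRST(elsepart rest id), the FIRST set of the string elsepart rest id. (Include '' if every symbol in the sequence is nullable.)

{ bool, id }

Add FIRST(elsepart)\{''} = { bool }; elsepart is nullable, continue.
Add FIRST(rest)\{''} = { bool }; rest is nullable, continue.
id is a terminal; add {id} and stop.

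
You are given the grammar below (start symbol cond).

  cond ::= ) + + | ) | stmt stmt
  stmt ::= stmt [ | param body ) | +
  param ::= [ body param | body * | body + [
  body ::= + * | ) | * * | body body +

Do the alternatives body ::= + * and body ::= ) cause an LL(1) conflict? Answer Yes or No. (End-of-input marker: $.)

No

FIRST(+ *) = { + } and FIRST()) = { ) }.
The FIRST sets are disjoint and neither alternative is nullable — no conflict.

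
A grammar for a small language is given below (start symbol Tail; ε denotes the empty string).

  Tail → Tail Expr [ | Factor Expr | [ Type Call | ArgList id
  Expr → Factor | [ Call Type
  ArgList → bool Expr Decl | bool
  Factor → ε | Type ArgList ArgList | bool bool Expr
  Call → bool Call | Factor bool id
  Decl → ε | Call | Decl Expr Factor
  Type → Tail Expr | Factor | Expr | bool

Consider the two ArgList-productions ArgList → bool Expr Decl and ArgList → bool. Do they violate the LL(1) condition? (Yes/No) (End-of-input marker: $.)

Yes

FIRST(bool Expr Decl) = { bool } and FIRST(bool) = { bool }.
Both contain bool, so the two alternatives are not disjoint — LL(1) conflict.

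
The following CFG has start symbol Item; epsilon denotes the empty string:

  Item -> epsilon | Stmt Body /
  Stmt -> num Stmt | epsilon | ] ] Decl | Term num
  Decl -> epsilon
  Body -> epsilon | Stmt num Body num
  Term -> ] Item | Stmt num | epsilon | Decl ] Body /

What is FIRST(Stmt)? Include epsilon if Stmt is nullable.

Stmt -> num Stmt contributes {num}.
Stmt -> epsilon contributes epsilon.
Stmt -> ] ] Decl contributes {]}.
From Stmt -> Term num: Term nullable, take FIRST(Term) ∪ {num} = { ], num }.
Union: FIRST(Stmt) = { ], num, epsilon }.

{ ], num, epsilon }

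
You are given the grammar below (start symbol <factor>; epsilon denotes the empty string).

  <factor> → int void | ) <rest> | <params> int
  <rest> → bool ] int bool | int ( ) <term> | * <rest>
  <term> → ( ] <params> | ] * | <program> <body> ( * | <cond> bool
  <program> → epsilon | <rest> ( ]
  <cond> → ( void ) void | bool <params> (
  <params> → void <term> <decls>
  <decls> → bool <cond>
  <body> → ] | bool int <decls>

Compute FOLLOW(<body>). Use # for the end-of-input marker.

{ ( }

In <term> → <program> <body> ( *: add FIRST(( *) = { ( }.
Union: FOLLOW(<body>) = { ( }.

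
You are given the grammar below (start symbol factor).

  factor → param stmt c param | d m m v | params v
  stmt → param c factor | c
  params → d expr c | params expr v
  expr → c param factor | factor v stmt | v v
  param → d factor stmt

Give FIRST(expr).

{ c, d, v }

expr → c param factor contributes {c}.
From expr → factor v stmt: add FIRST(factor) = { d }.
expr → v v contributes {v}.
Union: FIRST(expr) = { c, d, v }.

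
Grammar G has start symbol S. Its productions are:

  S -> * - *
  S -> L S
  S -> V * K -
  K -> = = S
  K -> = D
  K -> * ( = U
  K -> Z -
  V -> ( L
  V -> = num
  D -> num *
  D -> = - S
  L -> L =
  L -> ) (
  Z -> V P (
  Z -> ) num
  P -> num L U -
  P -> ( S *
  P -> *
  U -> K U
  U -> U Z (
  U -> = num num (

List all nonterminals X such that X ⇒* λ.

{ } (none)

No nonterminal has an empty production or an RHS whose symbols are all nullable.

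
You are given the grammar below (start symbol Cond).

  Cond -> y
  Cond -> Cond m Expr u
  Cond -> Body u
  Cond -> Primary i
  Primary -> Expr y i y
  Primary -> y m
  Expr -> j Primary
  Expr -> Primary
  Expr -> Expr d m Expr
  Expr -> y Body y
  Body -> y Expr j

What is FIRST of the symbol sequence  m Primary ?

m is a terminal; add {m} and stop.

{ m }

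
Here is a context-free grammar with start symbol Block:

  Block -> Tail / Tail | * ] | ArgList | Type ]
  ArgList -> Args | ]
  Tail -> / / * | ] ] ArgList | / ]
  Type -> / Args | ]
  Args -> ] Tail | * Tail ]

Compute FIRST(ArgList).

From ArgList -> Args: add FIRST(Args) = { *, ] }.
ArgList -> ] contributes {]}.
Union: FIRST(ArgList) = { *, ] }.

{ *, ] }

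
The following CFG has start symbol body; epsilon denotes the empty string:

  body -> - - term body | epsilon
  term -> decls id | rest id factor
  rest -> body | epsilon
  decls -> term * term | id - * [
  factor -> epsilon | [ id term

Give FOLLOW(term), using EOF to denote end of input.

{ EOF, *, -, id }

In body -> - - term body: add FIRST(body)\{epsilon} = { - }.
  Since body is nullable, also add FOLLOW(body) = { EOF, id }.
In decls -> term * term: add FIRST(* term) = { * }.
In decls -> term * term: term is at the end, add FOLLOW(decls) = { id }.
In factor -> [ id term: term is at the end, add FOLLOW(factor) = { EOF, *, -, id }.
Union: FOLLOW(term) = { EOF, *, -, id }.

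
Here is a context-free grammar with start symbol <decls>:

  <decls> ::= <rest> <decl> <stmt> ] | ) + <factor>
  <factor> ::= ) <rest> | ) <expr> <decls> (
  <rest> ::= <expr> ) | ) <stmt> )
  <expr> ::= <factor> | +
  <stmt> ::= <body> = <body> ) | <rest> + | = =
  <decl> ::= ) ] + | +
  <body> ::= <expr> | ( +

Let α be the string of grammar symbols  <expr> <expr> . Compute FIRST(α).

Add FIRST(<expr>) = { ), + }; <expr> is not nullable, stop.

{ ), + }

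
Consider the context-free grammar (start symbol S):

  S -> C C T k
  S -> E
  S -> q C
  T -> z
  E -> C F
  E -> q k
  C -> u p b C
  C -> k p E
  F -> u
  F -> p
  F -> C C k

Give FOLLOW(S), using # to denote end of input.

S is the start symbol, so # ∈ FOLLOW(S).
Union: FOLLOW(S) = { # }.

{ # }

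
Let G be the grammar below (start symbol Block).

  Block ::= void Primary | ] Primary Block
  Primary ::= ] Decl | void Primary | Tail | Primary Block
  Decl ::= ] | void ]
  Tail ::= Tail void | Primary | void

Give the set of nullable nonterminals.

{ } (none)

No nonterminal has an empty production or an RHS whose symbols are all nullable.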